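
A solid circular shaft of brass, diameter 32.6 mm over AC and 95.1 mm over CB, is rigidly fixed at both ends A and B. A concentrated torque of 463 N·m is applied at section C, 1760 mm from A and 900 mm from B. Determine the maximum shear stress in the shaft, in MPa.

2.72 MPa

Compatibility: T_A·a/J_AC = T_B·b/J_CB with T_A + T_B = T₀.
J_AC = 1.11×10^-7 m⁴, J_CB = 8.03×10^-6 m⁴, so T_A = T₀·(J_AC/a)/((J_AC/a)+(J_CB/b)) = 3.246 N·m, T_B = 459.8 N·m.
τ in each portion: τ_AC = 4.77×10^5 Pa, τ_CB = 2.72×10^6 Pa; maximum is in CB.
τ_max = T_CB·r/J = 459.8·0.0475/8.03×10^-6 = 2.722×10^6 Pa.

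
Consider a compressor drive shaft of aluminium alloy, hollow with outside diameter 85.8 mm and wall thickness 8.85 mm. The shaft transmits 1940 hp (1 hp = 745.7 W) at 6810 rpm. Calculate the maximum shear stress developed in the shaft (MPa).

ω = 2π·6810/60 = 713.1 rad/s, so T = P/ω = 1940×745.7 / 713.1 = 2029 N·m.
J = π(d_o⁴ − d_i⁴)/32 = π(0.0858⁴ − 0.0681⁴)/32 = 3.209×10^-6 m⁴.
τ_max = T·r/J = 2029 × 0.0429 / 3.209×10^-6 = 2.712×10^7 Pa.

27.1 MPa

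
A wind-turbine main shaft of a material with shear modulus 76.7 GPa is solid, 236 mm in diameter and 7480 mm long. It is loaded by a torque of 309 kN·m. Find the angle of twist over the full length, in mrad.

99.0 mrad

J = πd⁴/32 = π(0.236)⁴/32 = 3.045×10^-4 m⁴.
θ = T·L/(G·J) = 309000 × 7.48 / (76.7×10⁹ × 3.045×10^-4) = 0.09895 rad.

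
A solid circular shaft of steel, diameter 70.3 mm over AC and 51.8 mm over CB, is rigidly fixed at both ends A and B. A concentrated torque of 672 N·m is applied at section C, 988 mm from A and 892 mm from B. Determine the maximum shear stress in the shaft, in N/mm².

7.43 N/mm²

Compatibility: T_A·a/J_AC = T_B·b/J_CB with T_A + T_B = T₀.
J_AC = 2.40×10^-6 m⁴, J_CB = 7.07×10^-7 m⁴, so T_A = T₀·(J_AC/a)/((J_AC/a)+(J_CB/b)) = 506.6 N·m, T_B = 165.4 N·m.
τ in each portion: τ_AC = 7.43×10^6 Pa, τ_CB = 6.06×10^6 Pa; maximum is in AC.
τ_max = T_AC·r/J = 506.6·0.0352/2.40×10^-6 = 7.426×10^6 Pa.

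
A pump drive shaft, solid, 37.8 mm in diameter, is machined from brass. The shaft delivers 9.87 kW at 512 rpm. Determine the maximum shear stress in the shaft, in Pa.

1.74e7 Pa

ω = 2π·512/60 = 53.62 rad/s, so T = P/ω = 9.87×10³ / 53.62 = 184.1 N·m.
J = πd⁴/32 = π(0.0378)⁴/32 = 2.004×10^-7 m⁴.
τ_max = T·r/J = 184.1 × 0.0189 / 2.004×10^-7 = 1.736×10^7 Pa.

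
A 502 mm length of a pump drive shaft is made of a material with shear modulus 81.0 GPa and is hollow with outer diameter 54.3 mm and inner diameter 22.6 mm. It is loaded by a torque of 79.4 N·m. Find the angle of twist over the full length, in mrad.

J = π(d_o⁴ − d_i⁴)/32 = π(0.0543⁴ − 0.0226⁴)/32 = 8.279×10^-7 m⁴.
θ = T·L/(G·J) = 79.40 × 0.502 / (81.0×10⁹ × 8.279×10^-7) = 5.944×10^-4 rad.

0.594 mrad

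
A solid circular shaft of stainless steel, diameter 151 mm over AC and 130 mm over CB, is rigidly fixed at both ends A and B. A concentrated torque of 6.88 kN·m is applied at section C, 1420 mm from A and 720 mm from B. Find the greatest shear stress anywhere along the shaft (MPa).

Compatibility: T_A·a/J_AC = T_B·b/J_CB with T_A + T_B = T₀.
J_AC = 5.10×10^-5 m⁴, J_CB = 2.80×10^-5 m⁴, so T_A = T₀·(J_AC/a)/((J_AC/a)+(J_CB/b)) = 3302 N·m, T_B = 3578 N·m.
τ in each portion: τ_AC = 4.88×10^6 Pa, τ_CB = 8.29×10^6 Pa; maximum is in CB.
τ_max = T_CB·r/J = 3578·0.0650/2.80×10^-5 = 8.294×10^6 Pa.

8.29 MPa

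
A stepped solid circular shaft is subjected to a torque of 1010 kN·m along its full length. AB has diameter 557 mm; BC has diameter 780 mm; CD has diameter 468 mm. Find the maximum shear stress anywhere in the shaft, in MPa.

Under the same torque, τ_max = 16T/(πd³) is largest where d is smallest — segment CD (d = 468 mm).
τ_max = 16·1.010e6/(π·(0.468)³) = 5.018×10^7 Pa.

50.2 MPa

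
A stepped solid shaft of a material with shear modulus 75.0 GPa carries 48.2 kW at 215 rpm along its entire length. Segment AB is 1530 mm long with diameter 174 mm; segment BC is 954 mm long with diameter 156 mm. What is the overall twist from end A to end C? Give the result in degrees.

0.0546°

ω = 2π·215/60 = 22.51 rad/s, so T = P/ω = 48.2×10³ / 22.51 = 2141 N·m.
J_AB = π(0.174)⁴/32 = 9.00×10^-5 m⁴; J_BC = π(0.156)⁴/32 = 5.81×10^-5 m⁴.
θ = (T/G)·Σ L_i/J_i = (2141/75.0×10⁹)·(1.53/9.00×10^-5 + 0.954/5.81×10^-5) = 9.537×10^-4 rad.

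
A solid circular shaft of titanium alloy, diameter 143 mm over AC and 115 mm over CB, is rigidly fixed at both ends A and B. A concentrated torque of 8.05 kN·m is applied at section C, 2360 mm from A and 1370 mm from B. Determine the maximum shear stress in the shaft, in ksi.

Compatibility: T_A·a/J_AC = T_B·b/J_CB with T_A + T_B = T₀.
J_AC = 4.11×10^-5 m⁴, J_CB = 1.72×10^-5 m⁴, so T_A = T₀·(J_AC/a)/((J_AC/a)+(J_CB/b)) = 4679 N·m, T_B = 3371 N·m.
τ in each portion: τ_AC = 8.15×10^6 Pa, τ_CB = 1.13×10^7 Pa; maximum is in CB.
τ_max = T_CB·r/J = 3371·0.0575/1.72×10^-5 = 1.129×10^7 Pa.

1.64 ksi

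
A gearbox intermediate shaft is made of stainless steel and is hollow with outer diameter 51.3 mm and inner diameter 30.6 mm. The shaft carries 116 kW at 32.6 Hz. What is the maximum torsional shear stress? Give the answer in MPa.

ω = 2π·32.6 = 204.8 rad/s, so T = P/ω = 116×10³ / 204.8 = 566.3 N·m.
J = π(d_o⁴ − d_i⁴)/32 = π(0.0513⁴ − 0.0306⁴)/32 = 5.939×10^-7 m⁴.
τ_max = T·r/J = 566.3 × 0.0256 / 5.939×10^-7 = 2.446×10^7 Pa.

24.5 MPa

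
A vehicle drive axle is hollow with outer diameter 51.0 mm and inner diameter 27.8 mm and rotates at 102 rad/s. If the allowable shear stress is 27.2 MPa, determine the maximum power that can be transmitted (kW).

65.9 kW

J = π(d_o⁴ − d_i⁴)/32 = π(0.0510⁴ − 0.0278⁴)/32 = 6.055×10^-7 m⁴.
T_max = τ_allow·J/r = 2.72×10^7 × 6.055×10^-7 / 0.0255 = 645.9 N·m.
ω = 102 rad/s, so P_max = T_max·ω = 6.588×10^4 W.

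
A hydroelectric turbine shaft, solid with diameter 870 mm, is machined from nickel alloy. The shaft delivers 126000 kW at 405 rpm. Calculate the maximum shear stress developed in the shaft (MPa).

23.0 MPa

ω = 2π·405/60 = 42.41 rad/s, so T = P/ω = 126000×10³ / 42.41 = 2.971e6 N·m.
J = πd⁴/32 = π(0.870)⁴/32 = 0.05624 m⁴.
τ_max = T·r/J = 2.971e6 × 0.435 / 0.05624 = 2.298×10^7 Pa.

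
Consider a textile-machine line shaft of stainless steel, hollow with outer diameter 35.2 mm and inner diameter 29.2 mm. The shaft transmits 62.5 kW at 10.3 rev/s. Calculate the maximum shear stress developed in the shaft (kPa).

ω = 2π·10.3 = 64.72 rad/s, so T = P/ω = 62.5×10³ / 64.72 = 965.7 N·m.
J = π(d_o⁴ − d_i⁴)/32 = π(0.0352⁴ − 0.0292⁴)/32 = 7.935×10^-8 m⁴.
τ_max = T·r/J = 965.7 × 0.0176 / 7.935×10^-8 = 2.142×10^8 Pa.

214000 kPa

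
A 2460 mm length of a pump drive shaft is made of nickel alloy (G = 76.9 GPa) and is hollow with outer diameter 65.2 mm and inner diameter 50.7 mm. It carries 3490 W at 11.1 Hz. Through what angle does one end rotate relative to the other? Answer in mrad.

ω = 2π·11.1 = 69.74 rad/s, so T = P/ω = 3490 / 69.74 = 50.04 N·m.
J = π(d_o⁴ − d_i⁴)/32 = π(0.0652⁴ − 0.0507⁴)/32 = 1.125×10^-6 m⁴.
θ = T·L/(G·J) = 50.04 × 2.46 / (76.9×10⁹ × 1.125×10^-6) = 1.422×10^-3 rad.

1.42 mrad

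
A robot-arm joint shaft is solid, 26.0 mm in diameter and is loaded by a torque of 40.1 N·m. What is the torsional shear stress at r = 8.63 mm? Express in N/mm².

7.71 N/mm²

J = πd⁴/32 = π(0.0260)⁴/32 = 4.486×10^-8 m⁴.
Shear stress varies linearly with radius: τ = T·r/J = 40.10 × 0.00863 / 4.486×10^-8 = 7.714×10^6 Pa.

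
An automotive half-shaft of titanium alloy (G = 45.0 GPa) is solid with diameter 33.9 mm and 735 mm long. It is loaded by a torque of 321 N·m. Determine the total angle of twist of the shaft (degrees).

2.32°

J = πd⁴/32 = π(0.0339)⁴/32 = 1.297×10^-7 m⁴.
θ = T·L/(G·J) = 321.0 × 0.735 / (45.0×10⁹ × 1.297×10^-7) = 0.04044 rad.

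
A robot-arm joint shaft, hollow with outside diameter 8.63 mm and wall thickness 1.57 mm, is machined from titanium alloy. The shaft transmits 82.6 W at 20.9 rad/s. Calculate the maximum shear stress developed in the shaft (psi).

5430 psi

ω = 20.9 rad/s, so T = P/ω = 82.6 / 20.90 = 3.952 N·m.
J = π(d_o⁴ − d_i⁴)/32 = π(0.00863⁴ − 0.00549⁴)/32 = 4.554×10^-10 m⁴.
τ_max = T·r/J = 3.952 × 0.00432 / 4.554×10^-10 = 3.745×10^7 Pa.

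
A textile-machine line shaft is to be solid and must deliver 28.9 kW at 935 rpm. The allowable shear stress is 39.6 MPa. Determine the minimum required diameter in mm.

33.6 mm

ω = 2π·935/60 = 97.91 rad/s, so T = P/ω = 28.9×10³ / 97.91 = 295.2 N·m.
For a solid shaft τ_max = 16T/(πd³), so d = (16T/(π τ_allow))^(1/3) = (16·295.2/(π·3.96×10^7))^(1/3) = 0.03361 m.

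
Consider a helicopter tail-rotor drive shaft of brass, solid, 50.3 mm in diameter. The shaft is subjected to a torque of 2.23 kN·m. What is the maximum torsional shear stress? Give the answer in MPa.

89.2 MPa

J = πd⁴/32 = π(0.0503)⁴/32 = 6.285×10^-7 m⁴.
τ_max = T·r/J = 2230 × 0.0251 / 6.285×10^-7 = 8.924×10^7 Pa.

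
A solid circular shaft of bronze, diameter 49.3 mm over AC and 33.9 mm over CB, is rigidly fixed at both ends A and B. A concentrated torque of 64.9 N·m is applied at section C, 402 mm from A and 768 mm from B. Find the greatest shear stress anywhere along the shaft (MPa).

Compatibility: T_A·a/J_AC = T_B·b/J_CB with T_A + T_B = T₀.
J_AC = 5.80×10^-7 m⁴, J_CB = 1.30×10^-7 m⁴, so T_A = T₀·(J_AC/a)/((J_AC/a)+(J_CB/b)) = 58.10 N·m, T_B = 6.799 N·m.
τ in each portion: τ_AC = 2.47×10^6 Pa, τ_CB = 8.89×10^5 Pa; maximum is in AC.
τ_max = T_AC·r/J = 58.10·0.0246/5.80×10^-7 = 2.470×10^6 Pa.

2.47 MPa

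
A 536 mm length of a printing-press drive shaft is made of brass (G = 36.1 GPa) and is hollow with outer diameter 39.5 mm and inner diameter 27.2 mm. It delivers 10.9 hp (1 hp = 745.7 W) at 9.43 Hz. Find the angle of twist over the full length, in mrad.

11.0 mrad

ω = 2π·9.43 = 59.25 rad/s, so T = P/ω = 10.9×745.7 / 59.25 = 137.2 N·m.
J = π(d_o⁴ − d_i⁴)/32 = π(0.0395⁴ − 0.0272⁴)/32 = 1.853×10^-7 m⁴.
θ = T·L/(G·J) = 137.2 × 0.536 / (36.1×10⁹ × 1.853×10^-7) = 0.01099 rad.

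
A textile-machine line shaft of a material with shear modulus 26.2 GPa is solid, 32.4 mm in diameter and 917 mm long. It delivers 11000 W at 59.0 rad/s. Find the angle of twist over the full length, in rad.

ω = 59.0 rad/s, so T = P/ω = 11000 / 59.00 = 186.4 N·m.
J = πd⁴/32 = π(0.0324)⁴/32 = 1.082×10^-7 m⁴.
θ = T·L/(G·J) = 186.4 × 0.917 / (26.2×10⁹ × 1.082×10^-7) = 0.06032 rad.

0.0603 rad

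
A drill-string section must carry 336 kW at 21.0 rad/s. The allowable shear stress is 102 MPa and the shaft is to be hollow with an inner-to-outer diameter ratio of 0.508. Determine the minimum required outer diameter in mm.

ω = 21.0 rad/s, so T = P/ω = 336×10³ / 21.00 = 16000 N·m.
For a hollow shaft with d_i/d_o = 0.508: τ_max = 16T/(π d_o³ (1−k⁴)), so d_o = [16T/(π τ_allow (1−k⁴))]^(1/3) = [16·16000/(π·1.02×10^8·0.9334)]^(1/3) = 0.09495 m.

94.9 mm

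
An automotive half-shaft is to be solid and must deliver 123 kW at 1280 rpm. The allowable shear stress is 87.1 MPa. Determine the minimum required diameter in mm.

37.7 mm

ω = 2π·1280/60 = 134.0 rad/s, so T = P/ω = 123×10³ / 134.0 = 917.6 N·m.
For a solid shaft τ_max = 16T/(πd³), so d = (16T/(π τ_allow))^(1/3) = (16·917.6/(π·8.71×10^7))^(1/3) = 0.03772 m.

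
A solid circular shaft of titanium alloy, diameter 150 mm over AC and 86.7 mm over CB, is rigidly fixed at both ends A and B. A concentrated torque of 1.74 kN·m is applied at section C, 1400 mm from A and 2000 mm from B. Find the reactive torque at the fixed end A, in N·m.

1610 N·m

Compatibility: T_A·a/J_AC = T_B·b/J_CB with T_A + T_B = T₀.
J_AC = 4.97×10^-5 m⁴, J_CB = 5.55×10^-6 m⁴, so T_A = T₀·(J_AC/a)/((J_AC/a)+(J_CB/b)) = 1614 N·m, T_B = 126.1 N·m.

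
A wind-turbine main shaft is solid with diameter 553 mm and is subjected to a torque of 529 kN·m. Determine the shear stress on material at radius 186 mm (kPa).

10700 kPa

J = πd⁴/32 = π(0.553)⁴/32 = 9.181×10^-3 m⁴.
Shear stress varies linearly with radius: τ = T·r/J = 529000 × 0.186 / 9.181×10^-3 = 1.072×10^7 Pa.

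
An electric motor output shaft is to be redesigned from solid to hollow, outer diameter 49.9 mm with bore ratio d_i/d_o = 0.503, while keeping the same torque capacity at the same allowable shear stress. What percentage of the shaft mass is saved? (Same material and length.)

21.9 %

Equal τ_max and T ⇒ the solid shaft needs d_s³ = d_o³(1−k⁴), so d_s = 49.9·(1−0.503⁴)^(1/3) = 48.81 mm.
Area ratio A_h/A_s = d_o²(1−k²)/d_s² = (1−k²)/(1−k⁴)^(2/3) = 0.7807.
Mass saving = 1 − 0.7807 = 21.9 %.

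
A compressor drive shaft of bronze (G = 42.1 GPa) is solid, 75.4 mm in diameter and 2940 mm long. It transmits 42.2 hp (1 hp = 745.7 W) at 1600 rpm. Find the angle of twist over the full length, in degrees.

0.237°

ω = 2π·1600/60 = 167.6 rad/s, so T = P/ω = 42.2×745.7 / 167.6 = 187.8 N·m.
J = πd⁴/32 = π(0.0754)⁴/32 = 3.173×10^-6 m⁴.
θ = T·L/(G·J) = 187.8 × 2.94 / (42.1×10⁹ × 3.173×10^-6) = 4.133×10^-3 rad.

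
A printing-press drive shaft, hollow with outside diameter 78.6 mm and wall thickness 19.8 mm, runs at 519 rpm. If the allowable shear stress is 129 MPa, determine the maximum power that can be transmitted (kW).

628 kW

J = π(d_o⁴ − d_i⁴)/32 = π(0.0786⁴ − 0.0390⁴)/32 = 3.520×10^-6 m⁴.
T_max = τ_allow·J/r = 1.29×10^8 × 3.520×10^-6 / 0.0393 = 11550 N·m.
ω = 2π·519/60 = 54.35 rad/s, so P_max = T_max·ω = 6.280×10^5 W.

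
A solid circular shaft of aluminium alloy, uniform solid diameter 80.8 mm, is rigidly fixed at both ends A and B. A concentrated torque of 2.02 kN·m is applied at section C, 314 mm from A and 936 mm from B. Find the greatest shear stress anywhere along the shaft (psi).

2120 psi

With uniform GJ and both ends fixed, compatibility θ_AC = θ_CB gives T_A·a = T_B·b, together with T_A + T_B = T₀.
T_A = T₀·b/(a+b) = 2020·936/1250 = 1513 N·m; T_B = 507.4 N·m.
τ in each portion: τ_AC = 1.46×10^7 Pa, τ_CB = 4.90×10^6 Pa; maximum is in AC.
τ_max = T_AC·r/J = 1513·0.0404/4.18×10^-6 = 1.460×10^7 Pa.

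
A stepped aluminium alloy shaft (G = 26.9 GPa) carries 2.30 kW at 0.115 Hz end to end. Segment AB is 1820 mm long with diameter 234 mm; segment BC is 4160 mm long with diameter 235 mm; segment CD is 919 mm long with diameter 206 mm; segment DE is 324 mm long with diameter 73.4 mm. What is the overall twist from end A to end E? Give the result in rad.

0.0164 rad

ω = 2π·0.115 = 0.7226 rad/s, so T = P/ω = 2.30×10³ / 0.7226 = 3183 N·m.
J_AB = π(0.234)⁴/32 = 2.94×10^-4 m⁴; J_BC = π(0.235)⁴/32 = 2.99×10^-4 m⁴; J_CD = π(0.206)⁴/32 = 1.77×10^-4 m⁴; J_DE = π(0.0734)⁴/32 = 2.85×10^-6 m⁴.
θ = (T/G)·Σ L_i/J_i = (3183/26.9×10⁹)·(1.82/2.94×10^-4 + 4.16/2.99×10^-4 + 0.919/1.77×10^-4 + 0.324/2.85×10^-6) = 0.01645 rad.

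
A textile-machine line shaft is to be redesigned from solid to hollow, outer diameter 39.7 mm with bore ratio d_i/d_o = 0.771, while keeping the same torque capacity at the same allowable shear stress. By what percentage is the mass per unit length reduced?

45.8 %

Equal τ_max and T ⇒ the solid shaft needs d_s³ = d_o³(1−k⁴), so d_s = 39.7·(1−0.771⁴)^(1/3) = 34.33 mm.
Area ratio A_h/A_s = d_o²(1−k²)/d_s² = (1−k²)/(1−k⁴)^(2/3) = 0.5423.
Mass saving = 1 − 0.5423 = 45.8 %.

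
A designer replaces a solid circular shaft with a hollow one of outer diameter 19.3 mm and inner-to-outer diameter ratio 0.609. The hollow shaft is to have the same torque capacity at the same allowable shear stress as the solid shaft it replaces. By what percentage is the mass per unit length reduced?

Equal τ_max and T ⇒ the solid shaft needs d_s³ = d_o³(1−k⁴), so d_s = 19.3·(1−0.609⁴)^(1/3) = 18.37 mm.
Area ratio A_h/A_s = d_o²(1−k²)/d_s² = (1−k²)/(1−k⁴)^(2/3) = 0.6943.
Mass saving = 1 − 0.6943 = 30.6 %.

30.6 %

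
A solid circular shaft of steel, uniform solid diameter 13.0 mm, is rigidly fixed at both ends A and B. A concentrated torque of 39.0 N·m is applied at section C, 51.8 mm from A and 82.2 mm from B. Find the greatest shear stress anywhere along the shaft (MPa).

With uniform GJ and both ends fixed, compatibility θ_AC = θ_CB gives T_A·a = T_B·b, together with T_A + T_B = T₀.
T_A = T₀·b/(a+b) = 39.00·82.2/134.0 = 23.92 N·m; T_B = 15.08 N·m.
τ in each portion: τ_AC = 5.55×10^7 Pa, τ_CB = 3.49×10^7 Pa; maximum is in AC.
τ_max = T_AC·r/J = 23.92·0.00650/2.80×10^-9 = 5.546×10^7 Pa.

55.5 MPa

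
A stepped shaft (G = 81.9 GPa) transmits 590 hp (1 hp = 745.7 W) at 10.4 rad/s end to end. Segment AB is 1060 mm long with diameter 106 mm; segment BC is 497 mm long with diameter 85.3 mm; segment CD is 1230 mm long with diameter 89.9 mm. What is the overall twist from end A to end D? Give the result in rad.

0.193 rad

ω = 10.4 rad/s, so T = P/ω = 590×745.7 / 10.40 = 42300 N·m.
J_AB = π(0.106)⁴/32 = 1.24×10^-5 m⁴; J_BC = π(0.0853)⁴/32 = 5.20×10^-6 m⁴; J_CD = π(0.0899)⁴/32 = 6.41×10^-6 m⁴.
θ = (T/G)·Σ L_i/J_i = (42300/81.9×10⁹)·(1.06/1.24×10^-5 + 0.497/5.20×10^-6 + 1.23/6.41×10^-6) = 0.1926 rad.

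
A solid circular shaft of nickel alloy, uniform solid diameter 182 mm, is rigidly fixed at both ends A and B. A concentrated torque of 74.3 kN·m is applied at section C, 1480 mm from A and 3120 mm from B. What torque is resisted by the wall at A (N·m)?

50400 N·m

With uniform GJ and both ends fixed, compatibility θ_AC = θ_CB gives T_A·a = T_B·b, together with T_A + T_B = T₀.
T_A = T₀·b/(a+b) = 74300·3120/4600 = 50390 N·m; T_B = 23910 N·m.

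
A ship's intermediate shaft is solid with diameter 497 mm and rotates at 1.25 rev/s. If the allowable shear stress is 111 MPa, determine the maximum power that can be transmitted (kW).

J = πd⁴/32 = π(0.497)⁴/32 = 5.990×10^-3 m⁴.
T_max = τ_allow·J/r = 1.11×10^8 × 5.990×10^-3 / 0.248 = 2.676e6 N·m.
ω = 2π·1.25 = 7.854 rad/s, so P_max = T_max·ω = 2.101×10^7 W.

21000 kW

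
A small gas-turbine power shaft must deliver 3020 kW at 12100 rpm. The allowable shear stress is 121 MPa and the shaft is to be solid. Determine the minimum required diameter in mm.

46.5 mm

ω = 2π·12100/60 = 1267 rad/s, so T = P/ω = 3020×10³ / 1267 = 2383 N·m.
For a solid shaft τ_max = 16T/(πd³), so d = (16T/(π τ_allow))^(1/3) = (16·2383/(π·1.21×10^8))^(1/3) = 0.04646 m.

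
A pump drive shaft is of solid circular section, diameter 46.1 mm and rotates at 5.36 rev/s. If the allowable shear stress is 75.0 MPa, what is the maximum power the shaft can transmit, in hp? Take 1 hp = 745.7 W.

65.2 hp

J = πd⁴/32 = π(0.0461)⁴/32 = 4.434×10^-7 m⁴.
T_max = τ_allow·J/r = 7.50×10^7 × 4.434×10^-7 / 0.0231 = 1443 N·m.
ω = 2π·5.36 = 33.68 rad/s, so P_max = T_max·ω = 4.859×10^4 W.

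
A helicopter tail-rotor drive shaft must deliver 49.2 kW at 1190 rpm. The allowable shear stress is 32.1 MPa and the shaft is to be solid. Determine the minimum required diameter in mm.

39.7 mm

ω = 2π·1190/60 = 124.6 rad/s, so T = P/ω = 49.2×10³ / 124.6 = 394.8 N·m.
For a solid shaft τ_max = 16T/(πd³), so d = (16T/(π τ_allow))^(1/3) = (16·394.8/(π·3.21×10^7))^(1/3) = 0.03971 m.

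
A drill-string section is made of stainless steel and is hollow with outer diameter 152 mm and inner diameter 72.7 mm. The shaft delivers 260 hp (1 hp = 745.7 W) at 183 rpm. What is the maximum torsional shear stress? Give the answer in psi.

2250 psi

ω = 2π·183/60 = 19.16 rad/s, so T = P/ω = 260×745.7 / 19.16 = 10120 N·m.
J = π(d_o⁴ − d_i⁴)/32 = π(0.152⁴ − 0.0727⁴)/32 = 4.966×10^-5 m⁴.
τ_max = T·r/J = 10120 × 0.0760 / 4.966×10^-5 = 1.548×10^7 Pa.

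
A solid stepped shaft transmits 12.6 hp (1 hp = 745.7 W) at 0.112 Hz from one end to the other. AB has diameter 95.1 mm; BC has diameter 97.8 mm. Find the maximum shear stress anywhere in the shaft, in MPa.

79.1 MPa

ω = 2π·0.112 = 0.7037 rad/s, so T = P/ω = 12.6×745.7 / 0.7037 = 13350 N·m.
Under the same torque, τ_max = 16T/(πd³) is largest where d is smallest — segment AB (d = 95.1 mm).
τ_max = 16·13350/(π·(0.0951)³) = 7.906×10^7 Pa.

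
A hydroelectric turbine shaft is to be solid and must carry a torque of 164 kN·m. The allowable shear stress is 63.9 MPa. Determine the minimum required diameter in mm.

For a solid shaft τ_max = 16T/(πd³), so d = (16T/(π τ_allow))^(1/3) = (16·164000/(π·6.39×10^7))^(1/3) = 0.2356 m.

236 mm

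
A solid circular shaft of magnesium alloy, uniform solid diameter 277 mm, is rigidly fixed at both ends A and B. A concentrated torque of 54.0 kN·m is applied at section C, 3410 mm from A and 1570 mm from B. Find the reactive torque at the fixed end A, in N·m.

With uniform GJ and both ends fixed, compatibility θ_AC = θ_CB gives T_A·a = T_B·b, together with T_A + T_B = T₀.
T_A = T₀·b/(a+b) = 54000·1570/4980 = 17020 N·m; T_B = 36980 N·m.

17000 N·m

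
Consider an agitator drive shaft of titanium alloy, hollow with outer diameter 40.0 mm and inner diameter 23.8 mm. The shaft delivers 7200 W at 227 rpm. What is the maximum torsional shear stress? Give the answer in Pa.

2.76e7 Pa

ω = 2π·227/60 = 23.77 rad/s, so T = P/ω = 7200 / 23.77 = 302.9 N·m.
J = π(d_o⁴ − d_i⁴)/32 = π(0.0400⁴ − 0.0238⁴)/32 = 2.198×10^-7 m⁴.
τ_max = T·r/J = 302.9 × 0.0200 / 2.198×10^-7 = 2.756×10^7 Pa.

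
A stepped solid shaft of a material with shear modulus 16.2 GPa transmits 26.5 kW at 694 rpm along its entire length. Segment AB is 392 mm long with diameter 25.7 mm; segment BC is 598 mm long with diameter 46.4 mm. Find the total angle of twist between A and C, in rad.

ω = 2π·694/60 = 72.68 rad/s, so T = P/ω = 26.5×10³ / 72.68 = 364.6 N·m.
J_AB = π(0.0257)⁴/32 = 4.28×10^-8 m⁴; J_BC = π(0.0464)⁴/32 = 4.55×10^-7 m⁴.
θ = (T/G)·Σ L_i/J_i = (364.6/16.2×10⁹)·(0.392/4.28×10^-8 + 0.598/4.55×10^-7) = 0.2356 rad.

0.236 rad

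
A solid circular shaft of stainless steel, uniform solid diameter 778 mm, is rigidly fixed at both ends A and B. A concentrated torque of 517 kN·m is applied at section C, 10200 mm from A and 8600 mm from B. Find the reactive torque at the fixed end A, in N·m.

With uniform GJ and both ends fixed, compatibility θ_AC = θ_CB gives T_A·a = T_B·b, together with T_A + T_B = T₀.
T_A = T₀·b/(a+b) = 517000·8600/18800 = 236500 N·m; T_B = 280500 N·m.

236000 N·m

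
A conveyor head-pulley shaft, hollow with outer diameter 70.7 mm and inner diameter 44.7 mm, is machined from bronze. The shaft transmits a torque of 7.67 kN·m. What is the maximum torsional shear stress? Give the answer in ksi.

J = π(d_o⁴ − d_i⁴)/32 = π(0.0707⁴ − 0.0447⁴)/32 = 2.061×10^-6 m⁴.
τ_max = T·r/J = 7670 × 0.0353 / 2.061×10^-6 = 1.316×10^8 Pa.

19.1 ksi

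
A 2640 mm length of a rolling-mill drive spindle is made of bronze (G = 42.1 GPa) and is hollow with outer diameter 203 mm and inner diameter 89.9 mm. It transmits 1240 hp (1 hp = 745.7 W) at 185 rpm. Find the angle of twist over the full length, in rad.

ω = 2π·185/60 = 19.37 rad/s, so T = P/ω = 1240×745.7 / 19.37 = 47730 N·m.
J = π(d_o⁴ − d_i⁴)/32 = π(0.203⁴ − 0.0899⁴)/32 = 1.603×10^-4 m⁴.
θ = T·L/(G·J) = 47730 × 2.64 / (42.1×10⁹ × 1.603×10^-4) = 0.01867 rad.

0.0187 rad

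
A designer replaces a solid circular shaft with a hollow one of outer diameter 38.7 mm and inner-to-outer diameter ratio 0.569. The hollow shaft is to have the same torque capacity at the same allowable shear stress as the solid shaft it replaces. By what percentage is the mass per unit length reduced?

27.2 %

Equal τ_max and T ⇒ the solid shaft needs d_s³ = d_o³(1−k⁴), so d_s = 38.7·(1−0.569⁴)^(1/3) = 37.30 mm.
Area ratio A_h/A_s = d_o²(1−k²)/d_s² = (1−k²)/(1−k⁴)^(2/3) = 0.7280.
Mass saving = 1 − 0.7280 = 27.2 %.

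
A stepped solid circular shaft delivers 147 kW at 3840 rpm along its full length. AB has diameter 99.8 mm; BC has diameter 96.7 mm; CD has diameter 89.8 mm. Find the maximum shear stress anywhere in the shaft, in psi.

373 psi

ω = 2π·3840/60 = 402.1 rad/s, so T = P/ω = 147×10³ / 402.1 = 365.6 N·m.
Under the same torque, τ_max = 16T/(πd³) is largest where d is smallest — segment CD (d = 89.8 mm).
τ_max = 16·365.6/(π·(0.0898)³) = 2.571×10^6 Pa.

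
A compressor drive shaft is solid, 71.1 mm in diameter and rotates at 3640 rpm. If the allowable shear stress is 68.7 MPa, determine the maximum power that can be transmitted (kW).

1850 kW

J = πd⁴/32 = π(0.0711)⁴/32 = 2.509×10^-6 m⁴.
T_max = τ_allow·J/r = 6.87×10^7 × 2.509×10^-6 / 0.0355 = 4848 N·m.
ω = 2π·3640/60 = 381.2 rad/s, so P_max = T_max·ω = 1.848×10^6 W.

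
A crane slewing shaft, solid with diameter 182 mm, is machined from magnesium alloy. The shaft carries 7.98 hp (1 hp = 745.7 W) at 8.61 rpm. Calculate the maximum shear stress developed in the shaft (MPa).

ω = 2π·8.61/60 = 0.9016 rad/s, so T = P/ω = 7.98×745.7 / 0.9016 = 6600 N·m.
J = πd⁴/32 = π(0.182)⁴/32 = 1.077×10^-4 m⁴.
τ_max = T·r/J = 6600 × 0.0910 / 1.077×10^-4 = 5.576×10^6 Pa.

5.58 MPa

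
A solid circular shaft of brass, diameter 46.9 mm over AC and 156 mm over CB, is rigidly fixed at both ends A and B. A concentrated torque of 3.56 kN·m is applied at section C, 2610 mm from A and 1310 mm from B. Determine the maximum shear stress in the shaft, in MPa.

Compatibility: T_A·a/J_AC = T_B·b/J_CB with T_A + T_B = T₀.
J_AC = 4.75×10^-7 m⁴, J_CB = 5.81×10^-5 m⁴, so T_A = T₀·(J_AC/a)/((J_AC/a)+(J_CB/b)) = 14.54 N·m, T_B = 3545 N·m.
τ in each portion: τ_AC = 7.18×10^5 Pa, τ_CB = 4.76×10^6 Pa; maximum is in CB.
τ_max = T_CB·r/J = 3545·0.0780/5.81×10^-5 = 4.756×10^6 Pa.

4.76 MPa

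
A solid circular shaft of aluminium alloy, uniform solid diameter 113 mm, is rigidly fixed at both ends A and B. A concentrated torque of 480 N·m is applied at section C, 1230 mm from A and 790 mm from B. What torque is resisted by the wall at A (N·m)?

188 N·m

With uniform GJ and both ends fixed, compatibility θ_AC = θ_CB gives T_A·a = T_B·b, together with T_A + T_B = T₀.
T_A = T₀·b/(a+b) = 480.0·790/2020 = 187.7 N·m; T_B = 292.3 N·m.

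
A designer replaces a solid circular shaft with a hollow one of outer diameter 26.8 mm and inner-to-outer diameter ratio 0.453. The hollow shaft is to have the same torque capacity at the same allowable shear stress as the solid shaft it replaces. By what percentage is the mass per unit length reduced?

Equal τ_max and T ⇒ the solid shaft needs d_s³ = d_o³(1−k⁴), so d_s = 26.8·(1−0.453⁴)^(1/3) = 26.42 mm.
Area ratio A_h/A_s = d_o²(1−k²)/d_s² = (1−k²)/(1−k⁴)^(2/3) = 0.8179.
Mass saving = 1 − 0.8179 = 18.2 %.

18.2 %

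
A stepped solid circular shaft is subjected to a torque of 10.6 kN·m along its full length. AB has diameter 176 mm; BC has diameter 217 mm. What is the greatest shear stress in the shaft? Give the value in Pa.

9.90e6 Pa

Under the same torque, τ_max = 16T/(πd³) is largest where d is smallest — segment AB (d = 176 mm).
τ_max = 16·10600/(π·(0.176)³) = 9.902×10^6 Pa.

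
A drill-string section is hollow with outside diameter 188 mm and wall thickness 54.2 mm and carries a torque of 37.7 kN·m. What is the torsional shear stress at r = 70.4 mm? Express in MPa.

J = π(d_o⁴ − d_i⁴)/32 = π(0.188⁴ − 0.0796⁴)/32 = 1.187×10^-4 m⁴.
Shear stress varies linearly with radius: τ = T·r/J = 37700 × 0.0704 / 1.187×10^-4 = 2.236×10^7 Pa.

22.4 MPa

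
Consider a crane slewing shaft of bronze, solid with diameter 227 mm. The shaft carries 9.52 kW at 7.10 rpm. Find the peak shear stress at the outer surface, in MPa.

5.57 MPa

ω = 2π·7.10/60 = 0.7435 rad/s, so T = P/ω = 9.52×10³ / 0.7435 = 12800 N·m.
J = πd⁴/32 = π(0.227)⁴/32 = 2.607×10^-4 m⁴.
τ_max = T·r/J = 12800 × 0.114 / 2.607×10^-4 = 5.575×10^6 Pa.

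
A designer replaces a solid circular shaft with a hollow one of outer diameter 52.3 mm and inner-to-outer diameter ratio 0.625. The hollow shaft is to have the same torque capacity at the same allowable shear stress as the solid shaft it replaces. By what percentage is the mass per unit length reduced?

32.0 %

Equal τ_max and T ⇒ the solid shaft needs d_s³ = d_o³(1−k⁴), so d_s = 52.3·(1−0.625⁴)^(1/3) = 49.49 mm.
Area ratio A_h/A_s = d_o²(1−k²)/d_s² = (1−k²)/(1−k⁴)^(2/3) = 0.6805.
Mass saving = 1 − 0.6805 = 32.0 %.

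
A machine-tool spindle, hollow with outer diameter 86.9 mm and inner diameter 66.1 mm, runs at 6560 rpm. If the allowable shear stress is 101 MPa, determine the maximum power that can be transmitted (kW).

5950 kW

J = π(d_o⁴ − d_i⁴)/32 = π(0.0869⁴ − 0.0661⁴)/32 = 3.724×10^-6 m⁴.
T_max = τ_allow·J/r = 1.01×10^8 × 3.724×10^-6 / 0.0435 = 8657 N·m.
ω = 2π·6560/60 = 687.0 rad/s, so P_max = T_max·ω = 5.947×10^6 W.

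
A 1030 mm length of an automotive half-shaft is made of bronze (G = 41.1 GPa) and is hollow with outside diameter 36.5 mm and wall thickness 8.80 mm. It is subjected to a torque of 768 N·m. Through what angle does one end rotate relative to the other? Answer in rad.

J = π(d_o⁴ − d_i⁴)/32 = π(0.0365⁴ − 0.0189⁴)/32 = 1.617×10^-7 m⁴.
θ = T·L/(G·J) = 768.0 × 1.03 / (41.1×10⁹ × 1.617×10^-7) = 0.1190 rad.

0.119 rad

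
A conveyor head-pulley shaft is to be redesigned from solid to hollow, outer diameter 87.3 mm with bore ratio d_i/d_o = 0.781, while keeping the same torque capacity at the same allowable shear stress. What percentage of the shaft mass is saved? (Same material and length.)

46.8 %

Equal τ_max and T ⇒ the solid shaft needs d_s³ = d_o³(1−k⁴), so d_s = 87.3·(1−0.781⁴)^(1/3) = 74.76 mm.
Area ratio A_h/A_s = d_o²(1−k²)/d_s² = (1−k²)/(1−k⁴)^(2/3) = 0.5319.
Mass saving = 1 − 0.5319 = 46.8 %.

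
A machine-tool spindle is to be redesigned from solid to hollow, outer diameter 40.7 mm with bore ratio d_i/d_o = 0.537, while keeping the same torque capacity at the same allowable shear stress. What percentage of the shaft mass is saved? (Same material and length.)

Equal τ_max and T ⇒ the solid shaft needs d_s³ = d_o³(1−k⁴), so d_s = 40.7·(1−0.537⁴)^(1/3) = 39.54 mm.
Area ratio A_h/A_s = d_o²(1−k²)/d_s² = (1−k²)/(1−k⁴)^(2/3) = 0.7540.
Mass saving = 1 − 0.7540 = 24.6 %.

24.6 %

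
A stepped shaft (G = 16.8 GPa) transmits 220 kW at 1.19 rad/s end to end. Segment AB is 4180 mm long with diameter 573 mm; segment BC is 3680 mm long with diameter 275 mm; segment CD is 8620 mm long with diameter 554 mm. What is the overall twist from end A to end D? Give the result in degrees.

ω = 1.19 rad/s, so T = P/ω = 220×10³ / 1.190 = 184900 N·m.
J_AB = π(0.573)⁴/32 = 0.0106 m⁴; J_BC = π(0.275)⁴/32 = 5.61×10^-4 m⁴; J_CD = π(0.554)⁴/32 = 9.25×10^-3 m⁴.
θ = (T/G)·Σ L_i/J_i = (184900/16.8×10⁹)·(4.18/0.0106 + 3.68/5.61×10^-4 + 8.62/9.25×10^-3) = 0.08673 rad.

4.97°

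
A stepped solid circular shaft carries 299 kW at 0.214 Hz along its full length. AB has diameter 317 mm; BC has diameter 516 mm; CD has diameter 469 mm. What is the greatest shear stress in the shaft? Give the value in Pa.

3.56e7 Pa

ω = 2π·0.214 = 1.345 rad/s, so T = P/ω = 299×10³ / 1.345 = 222400 N·m.
Under the same torque, τ_max = 16T/(πd³) is largest where d is smallest — segment AB (d = 317 mm).
τ_max = 16·222400/(π·(0.317)³) = 3.555×10^7 Pa.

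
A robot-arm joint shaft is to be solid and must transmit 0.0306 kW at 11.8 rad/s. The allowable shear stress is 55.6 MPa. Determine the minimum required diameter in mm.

6.19 mm

ω = 11.8 rad/s, so T = P/ω = 0.0306×10³ / 11.80 = 2.593 N·m.
For a solid shaft τ_max = 16T/(πd³), so d = (16T/(π τ_allow))^(1/3) = (16·2.593/(π·5.56×10^7))^(1/3) = 0.006193 m.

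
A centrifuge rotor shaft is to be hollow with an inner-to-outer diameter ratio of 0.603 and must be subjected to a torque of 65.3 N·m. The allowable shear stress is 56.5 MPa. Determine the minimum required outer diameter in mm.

18.9 mm

For a hollow shaft with d_i/d_o = 0.603: τ_max = 16T/(π d_o³ (1−k⁴)), so d_o = [16T/(π τ_allow (1−k⁴))]^(1/3) = [16·65.30/(π·5.65×10^7·0.8678)]^(1/3) = 0.01893 m.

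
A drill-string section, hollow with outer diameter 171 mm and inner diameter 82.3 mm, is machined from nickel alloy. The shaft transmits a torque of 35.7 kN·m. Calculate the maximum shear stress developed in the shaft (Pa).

J = π(d_o⁴ − d_i⁴)/32 = π(0.171⁴ − 0.0823⁴)/32 = 7.944×10^-5 m⁴.
τ_max = T·r/J = 35700 × 0.0855 / 7.944×10^-5 = 3.842×10^7 Pa.

3.84e7 Pa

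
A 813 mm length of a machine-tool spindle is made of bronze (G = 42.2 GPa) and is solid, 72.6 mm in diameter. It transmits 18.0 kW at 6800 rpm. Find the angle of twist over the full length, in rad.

1.79e-4 rad

ω = 2π·6800/60 = 712.1 rad/s, so T = P/ω = 18.0×10³ / 712.1 = 25.28 N·m.
J = πd⁴/32 = π(0.0726)⁴/32 = 2.727×10^-6 m⁴.
θ = T·L/(G·J) = 25.28 × 0.813 / (42.2×10⁹ × 2.727×10^-6) = 1.786×10^-4 rad.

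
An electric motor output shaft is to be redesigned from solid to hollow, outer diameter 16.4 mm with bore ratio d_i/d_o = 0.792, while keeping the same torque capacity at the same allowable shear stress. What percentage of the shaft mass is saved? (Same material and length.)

48.0 %

Equal τ_max and T ⇒ the solid shaft needs d_s³ = d_o³(1−k⁴), so d_s = 16.4·(1−0.792⁴)^(1/3) = 13.88 mm.
Area ratio A_h/A_s = d_o²(1−k²)/d_s² = (1−k²)/(1−k⁴)^(2/3) = 0.5202.
Mass saving = 1 − 0.5202 = 48.0 %.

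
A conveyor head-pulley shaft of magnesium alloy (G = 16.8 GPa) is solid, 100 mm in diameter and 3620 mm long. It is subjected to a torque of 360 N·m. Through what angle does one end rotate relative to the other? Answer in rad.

0.00790 rad

J = πd⁴/32 = π(0.100)⁴/32 = 9.817×10^-6 m⁴.
θ = T·L/(G·J) = 360.0 × 3.62 / (16.8×10⁹ × 9.817×10^-6) = 7.901×10^-3 rad.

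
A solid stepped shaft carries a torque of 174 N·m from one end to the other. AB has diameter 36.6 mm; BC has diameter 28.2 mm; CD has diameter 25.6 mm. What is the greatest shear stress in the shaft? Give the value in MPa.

Under the same torque, τ_max = 16T/(πd³) is largest where d is smallest — segment CD (d = 25.6 mm).
τ_max = 16·174.0/(π·(0.0256)³) = 5.282×10^7 Pa.

52.8 MPa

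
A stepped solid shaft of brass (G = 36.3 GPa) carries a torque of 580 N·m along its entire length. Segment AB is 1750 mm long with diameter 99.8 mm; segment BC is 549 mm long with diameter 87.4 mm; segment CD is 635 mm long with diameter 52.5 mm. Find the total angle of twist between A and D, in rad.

J_AB = π(0.0998)⁴/32 = 9.74×10^-6 m⁴; J_BC = π(0.0874)⁴/32 = 5.73×10^-6 m⁴; J_CD = π(0.0525)⁴/32 = 7.46×10^-7 m⁴.
θ = (T/G)·Σ L_i/J_i = (580.0/36.3×10⁹)·(1.75/9.74×10^-6 + 0.549/5.73×10^-6 + 0.635/7.46×10^-7) = 0.01801 rad.

0.0180 rad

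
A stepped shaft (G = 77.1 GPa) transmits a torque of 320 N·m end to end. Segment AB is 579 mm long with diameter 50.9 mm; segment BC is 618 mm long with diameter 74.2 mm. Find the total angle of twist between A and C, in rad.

0.00451 rad

J_AB = π(0.0509)⁴/32 = 6.59×10^-7 m⁴; J_BC = π(0.0742)⁴/32 = 2.98×10^-6 m⁴.
θ = (T/G)·Σ L_i/J_i = (320.0/77.1×10⁹)·(0.579/6.59×10^-7 + 0.618/2.98×10^-6) = 4.509×10^-3 rad.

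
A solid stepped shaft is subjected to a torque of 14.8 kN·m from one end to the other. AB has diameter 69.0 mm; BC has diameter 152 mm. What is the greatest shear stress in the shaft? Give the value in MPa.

229 MPa

Under the same torque, τ_max = 16T/(πd³) is largest where d is smallest — segment AB (d = 69.0 mm).
τ_max = 16·14800/(π·(0.0690)³) = 2.294×10^8 Pa.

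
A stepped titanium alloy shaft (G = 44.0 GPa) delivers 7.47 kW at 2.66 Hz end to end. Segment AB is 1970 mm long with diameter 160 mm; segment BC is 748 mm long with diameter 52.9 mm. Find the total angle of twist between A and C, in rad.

ω = 2π·2.66 = 16.71 rad/s, so T = P/ω = 7.47×10³ / 16.71 = 447.0 N·m.
J_AB = π(0.160)⁴/32 = 6.43×10^-5 m⁴; J_BC = π(0.0529)⁴/32 = 7.69×10^-7 m⁴.
θ = (T/G)·Σ L_i/J_i = (447.0/44.0×10⁹)·(1.97/6.43×10^-5 + 0.748/7.69×10^-7) = 0.01019 rad.

0.0102 rad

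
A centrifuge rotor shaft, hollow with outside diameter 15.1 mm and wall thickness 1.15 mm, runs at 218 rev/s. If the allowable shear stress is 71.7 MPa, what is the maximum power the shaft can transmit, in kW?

32.1 kW

J = π(d_o⁴ − d_i⁴)/32 = π(0.0151⁴ − 0.0128⁴)/32 = 2.469×10^-9 m⁴.
T_max = τ_allow·J/r = 7.17×10^7 × 2.469×10^-9 / 0.00755 = 23.44 N·m.
ω = 2π·218 = 1370 rad/s, so P_max = T_max·ω = 3.211×10^4 W.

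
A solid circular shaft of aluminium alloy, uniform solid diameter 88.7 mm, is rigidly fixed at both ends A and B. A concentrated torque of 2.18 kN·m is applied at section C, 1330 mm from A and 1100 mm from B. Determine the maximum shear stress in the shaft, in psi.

1260 psi

With uniform GJ and both ends fixed, compatibility θ_AC = θ_CB gives T_A·a = T_B·b, together with T_A + T_B = T₀.
T_A = T₀·b/(a+b) = 2180·1100/2430 = 986.8 N·m; T_B = 1193 N·m.
τ in each portion: τ_AC = 7.20×10^6 Pa, τ_CB = 8.71×10^6 Pa; maximum is in CB.
τ_max = T_CB·r/J = 1193·0.0444/6.08×10^-6 = 8.708×10^6 Pa.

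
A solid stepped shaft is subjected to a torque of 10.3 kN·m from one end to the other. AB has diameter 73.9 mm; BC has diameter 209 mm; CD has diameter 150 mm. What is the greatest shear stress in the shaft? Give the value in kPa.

Under the same torque, τ_max = 16T/(πd³) is largest where d is smallest — segment AB (d = 73.9 mm).
τ_max = 16·10300/(π·(0.0739)³) = 1.300×10^8 Pa.

130000 kPa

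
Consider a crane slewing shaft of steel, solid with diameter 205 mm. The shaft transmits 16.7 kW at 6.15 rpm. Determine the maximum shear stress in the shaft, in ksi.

ω = 2π·6.15/60 = 0.6440 rad/s, so T = P/ω = 16.7×10³ / 0.6440 = 25930 N·m.
J = πd⁴/32 = π(0.205)⁴/32 = 1.734×10^-4 m⁴.
τ_max = T·r/J = 25930 × 0.102 / 1.734×10^-4 = 1.533×10^7 Pa.

2.22 ksi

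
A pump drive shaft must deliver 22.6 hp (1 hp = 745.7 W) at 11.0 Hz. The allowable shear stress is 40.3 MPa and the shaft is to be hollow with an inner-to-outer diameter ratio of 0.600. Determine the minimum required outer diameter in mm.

ω = 2π·11.0 = 69.12 rad/s, so T = P/ω = 22.6×745.7 / 69.12 = 243.8 N·m.
For a hollow shaft with d_i/d_o = 0.600: τ_max = 16T/(π d_o³ (1−k⁴)), so d_o = [16T/(π τ_allow (1−k⁴))]^(1/3) = [16·243.8/(π·4.03×10^7·0.8704)]^(1/3) = 0.03284 m.

32.8 mm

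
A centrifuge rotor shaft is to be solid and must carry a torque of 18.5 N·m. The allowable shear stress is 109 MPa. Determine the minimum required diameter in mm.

9.53 mm

For a solid shaft τ_max = 16T/(πd³), so d = (16T/(π τ_allow))^(1/3) = (16·18.50/(π·1.09×10^8))^(1/3) = 0.009526 m.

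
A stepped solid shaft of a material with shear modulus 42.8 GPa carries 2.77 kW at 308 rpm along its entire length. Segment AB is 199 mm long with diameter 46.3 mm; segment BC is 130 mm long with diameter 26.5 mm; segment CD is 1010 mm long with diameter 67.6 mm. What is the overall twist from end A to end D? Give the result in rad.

0.00726 rad

ω = 2π·308/60 = 32.25 rad/s, so T = P/ω = 2.77×10³ / 32.25 = 85.88 N·m.
J_AB = π(0.0463)⁴/32 = 4.51×10^-7 m⁴; J_BC = π(0.0265)⁴/32 = 4.84×10^-8 m⁴; J_CD = π(0.0676)⁴/32 = 2.05×10^-6 m⁴.
θ = (T/G)·Σ L_i/J_i = (85.88/42.8×10⁹)·(0.199/4.51×10^-7 + 0.130/4.84×10^-8 + 1.01/2.05×10^-6) = 7.261×10^-3 rad.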